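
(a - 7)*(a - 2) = a^2 - 9*a + 14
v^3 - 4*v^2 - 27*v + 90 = (v - 6)*(v - 3)*(v + 5)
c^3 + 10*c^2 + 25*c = c*(c + 5)^2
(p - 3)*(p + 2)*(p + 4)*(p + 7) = p^4 + 10*p^3 + 11*p^2 - 94*p - 168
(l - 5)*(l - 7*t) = l^2 - 7*l*t - 5*l + 35*t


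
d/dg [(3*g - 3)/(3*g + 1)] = 12/(3*g + 1)^2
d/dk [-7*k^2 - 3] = -14*k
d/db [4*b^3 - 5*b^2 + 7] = 2*b*(6*b - 5)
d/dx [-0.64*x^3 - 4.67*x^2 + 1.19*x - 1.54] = -1.92*x^2 - 9.34*x + 1.19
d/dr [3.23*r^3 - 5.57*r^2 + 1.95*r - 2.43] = 9.69*r^2 - 11.14*r + 1.95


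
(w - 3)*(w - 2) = w^2 - 5*w + 6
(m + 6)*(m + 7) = m^2 + 13*m + 42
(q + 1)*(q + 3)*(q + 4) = q^3 + 8*q^2 + 19*q + 12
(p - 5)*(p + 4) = p^2 - p - 20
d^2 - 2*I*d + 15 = (d - 5*I)*(d + 3*I)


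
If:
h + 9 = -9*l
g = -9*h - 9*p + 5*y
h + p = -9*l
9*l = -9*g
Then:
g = 5*y/82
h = 45*y/82 - 9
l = -5*y/82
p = 9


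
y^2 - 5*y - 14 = (y - 7)*(y + 2)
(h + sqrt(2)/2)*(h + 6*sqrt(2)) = h^2 + 13*sqrt(2)*h/2 + 6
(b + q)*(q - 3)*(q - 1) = b*q^2 - 4*b*q + 3*b + q^3 - 4*q^2 + 3*q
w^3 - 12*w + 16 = (w - 2)^2*(w + 4)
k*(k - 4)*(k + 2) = k^3 - 2*k^2 - 8*k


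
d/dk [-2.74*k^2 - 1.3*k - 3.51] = -5.48*k - 1.3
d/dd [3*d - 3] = 3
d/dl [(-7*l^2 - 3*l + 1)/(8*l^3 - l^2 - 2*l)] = (56*l^4 + 48*l^3 - 13*l^2 + 2*l + 2)/(l^2*(64*l^4 - 16*l^3 - 31*l^2 + 4*l + 4))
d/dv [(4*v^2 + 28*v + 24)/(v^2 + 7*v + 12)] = 24*(2*v + 7)/(v^2 + 7*v + 12)^2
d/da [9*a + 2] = 9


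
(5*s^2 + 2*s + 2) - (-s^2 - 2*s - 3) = 6*s^2 + 4*s + 5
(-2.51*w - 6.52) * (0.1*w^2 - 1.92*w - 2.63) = -0.251*w^3 + 4.1672*w^2 + 19.1197*w + 17.1476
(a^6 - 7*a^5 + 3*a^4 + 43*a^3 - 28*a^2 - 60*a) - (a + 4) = a^6 - 7*a^5 + 3*a^4 + 43*a^3 - 28*a^2 - 61*a - 4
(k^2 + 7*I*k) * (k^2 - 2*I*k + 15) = k^4 + 5*I*k^3 + 29*k^2 + 105*I*k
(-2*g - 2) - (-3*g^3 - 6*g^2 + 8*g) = 3*g^3 + 6*g^2 - 10*g - 2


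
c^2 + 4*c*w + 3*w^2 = (c + w)*(c + 3*w)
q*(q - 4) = q^2 - 4*q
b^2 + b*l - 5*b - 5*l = (b - 5)*(b + l)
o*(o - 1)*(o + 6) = o^3 + 5*o^2 - 6*o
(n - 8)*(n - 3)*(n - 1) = n^3 - 12*n^2 + 35*n - 24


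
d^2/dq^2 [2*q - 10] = 0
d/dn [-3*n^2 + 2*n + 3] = 2 - 6*n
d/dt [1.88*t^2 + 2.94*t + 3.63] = 3.76*t + 2.94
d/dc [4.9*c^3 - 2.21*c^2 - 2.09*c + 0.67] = 14.7*c^2 - 4.42*c - 2.09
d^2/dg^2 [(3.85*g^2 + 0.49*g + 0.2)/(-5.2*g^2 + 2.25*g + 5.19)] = (-1.13686837721616e-13*g^4 - 116.5892*g^3 - 655.8708*g^2 - 65.30472*g - 208.78422)/(140.608*g^6 - 182.52*g^5 - 342.0378*g^4 + 352.947375*g^3 + 341.380035*g^2 - 181.818675*g - 139.798359)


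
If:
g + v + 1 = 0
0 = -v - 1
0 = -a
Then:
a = 0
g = 0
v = -1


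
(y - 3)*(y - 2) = y^2 - 5*y + 6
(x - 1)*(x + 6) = x^2 + 5*x - 6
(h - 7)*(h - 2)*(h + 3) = h^3 - 6*h^2 - 13*h + 42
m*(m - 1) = m^2 - m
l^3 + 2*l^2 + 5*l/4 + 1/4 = (l + 1/2)^2*(l + 1)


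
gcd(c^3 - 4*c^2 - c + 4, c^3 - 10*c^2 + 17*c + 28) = c^2 - 3*c - 4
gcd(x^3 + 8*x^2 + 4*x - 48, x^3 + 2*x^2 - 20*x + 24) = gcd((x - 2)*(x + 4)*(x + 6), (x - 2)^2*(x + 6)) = x^2 + 4*x - 12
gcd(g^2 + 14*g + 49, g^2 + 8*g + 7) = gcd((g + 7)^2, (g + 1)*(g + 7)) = g + 7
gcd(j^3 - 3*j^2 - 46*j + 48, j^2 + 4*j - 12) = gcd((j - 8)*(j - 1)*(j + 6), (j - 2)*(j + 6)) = j + 6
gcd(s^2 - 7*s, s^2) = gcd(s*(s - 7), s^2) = s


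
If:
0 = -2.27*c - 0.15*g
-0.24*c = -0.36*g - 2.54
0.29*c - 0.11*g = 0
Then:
No Solution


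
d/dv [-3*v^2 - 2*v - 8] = -6*v - 2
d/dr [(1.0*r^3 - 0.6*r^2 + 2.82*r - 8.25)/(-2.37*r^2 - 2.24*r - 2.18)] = (-2.37*r^4 - 4.48*r^3 + 1.4874*r^2 - 36.489*r - 24.6276)/(5.6169*r^4 + 10.6176*r^3 + 15.3508*r^2 + 9.7664*r + 4.7524)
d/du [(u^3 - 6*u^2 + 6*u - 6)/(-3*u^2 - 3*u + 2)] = 3*(-u^4 - 2*u^3 + 14*u^2 - 20*u - 2)/(9*u^4 + 18*u^3 - 3*u^2 - 12*u + 4)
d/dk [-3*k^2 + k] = 1 - 6*k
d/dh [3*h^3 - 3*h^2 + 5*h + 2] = 9*h^2 - 6*h + 5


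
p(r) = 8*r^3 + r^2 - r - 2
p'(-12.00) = 3431.00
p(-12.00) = -13670.00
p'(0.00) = -1.00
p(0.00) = -2.00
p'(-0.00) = -1.00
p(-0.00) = -2.00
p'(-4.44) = 463.25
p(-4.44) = -678.07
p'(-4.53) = 482.44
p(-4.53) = -720.63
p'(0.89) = 19.79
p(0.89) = 3.54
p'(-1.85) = 77.44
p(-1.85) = -47.38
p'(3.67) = 329.59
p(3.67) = 403.25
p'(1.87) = 86.67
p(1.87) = 51.94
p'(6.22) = 939.96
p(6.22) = 1955.60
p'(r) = 24*r^2 + 2*r - 1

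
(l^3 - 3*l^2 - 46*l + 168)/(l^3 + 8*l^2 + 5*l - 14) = (l^2 - 10*l + 24)/(l^2 + l - 2)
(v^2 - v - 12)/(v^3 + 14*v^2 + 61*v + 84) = (v - 4)/(v^2 + 11*v + 28)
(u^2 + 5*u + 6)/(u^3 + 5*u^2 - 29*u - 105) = (u + 2)/(u^2 + 2*u - 35)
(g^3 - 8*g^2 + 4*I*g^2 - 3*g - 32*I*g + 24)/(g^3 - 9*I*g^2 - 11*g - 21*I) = (g^2 + g*(-8 + 3*I) - 24*I)/(g^2 - 10*I*g - 21)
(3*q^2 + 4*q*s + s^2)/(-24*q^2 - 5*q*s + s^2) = (-q - s)/(8*q - s)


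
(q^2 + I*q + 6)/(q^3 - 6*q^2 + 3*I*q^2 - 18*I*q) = (q - 2*I)/(q*(q - 6))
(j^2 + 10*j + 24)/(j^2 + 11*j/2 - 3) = 2*(j + 4)/(2*j - 1)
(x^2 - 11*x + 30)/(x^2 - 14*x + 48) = (x - 5)/(x - 8)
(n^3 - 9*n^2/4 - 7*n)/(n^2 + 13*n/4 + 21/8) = 2*n*(n - 4)/(2*n + 3)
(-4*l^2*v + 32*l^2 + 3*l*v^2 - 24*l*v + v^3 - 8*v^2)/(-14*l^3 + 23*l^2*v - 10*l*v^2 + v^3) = (4*l*v - 32*l + v^2 - 8*v)/(14*l^2 - 9*l*v + v^2)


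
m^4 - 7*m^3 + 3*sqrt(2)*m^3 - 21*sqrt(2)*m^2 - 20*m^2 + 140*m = m*(m - 7)*(m - 2*sqrt(2))*(m + 5*sqrt(2))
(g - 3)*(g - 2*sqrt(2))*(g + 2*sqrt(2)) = g^3 - 3*g^2 - 8*g + 24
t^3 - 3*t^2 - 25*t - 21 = (t - 7)*(t + 1)*(t + 3)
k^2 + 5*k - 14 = (k - 2)*(k + 7)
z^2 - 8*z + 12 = (z - 6)*(z - 2)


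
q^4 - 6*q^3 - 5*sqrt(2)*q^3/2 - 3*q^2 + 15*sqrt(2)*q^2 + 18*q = q*(q - 6)*(q - 3*sqrt(2))*(q + sqrt(2)/2)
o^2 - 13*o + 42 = (o - 7)*(o - 6)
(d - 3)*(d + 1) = d^2 - 2*d - 3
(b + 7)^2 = b^2 + 14*b + 49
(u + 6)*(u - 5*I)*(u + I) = u^3 + 6*u^2 - 4*I*u^2 + 5*u - 24*I*u + 30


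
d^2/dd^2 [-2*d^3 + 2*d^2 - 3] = 4 - 12*d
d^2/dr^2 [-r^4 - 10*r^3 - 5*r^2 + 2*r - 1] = -12*r^2 - 60*r - 10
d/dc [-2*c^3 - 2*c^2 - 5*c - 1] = -6*c^2 - 4*c - 5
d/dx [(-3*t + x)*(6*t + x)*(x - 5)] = -18*t^2 + 6*t*x - 15*t + 3*x^2 - 10*x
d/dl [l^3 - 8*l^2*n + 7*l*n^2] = 3*l^2 - 16*l*n + 7*n^2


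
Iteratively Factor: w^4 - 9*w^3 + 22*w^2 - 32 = (w + 1)*(w^3 - 10*w^2 + 32*w - 32) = (w - 2)*(w + 1)*(w^2 - 8*w + 16) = (w - 4)*(w - 2)*(w + 1)*(w - 4)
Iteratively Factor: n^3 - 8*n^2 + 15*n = (n - 3)*(n^2 - 5*n) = n*(n - 3)*(n - 5)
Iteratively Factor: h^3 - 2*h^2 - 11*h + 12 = (h - 1)*(h^2 - h - 12) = (h - 4)*(h - 1)*(h + 3)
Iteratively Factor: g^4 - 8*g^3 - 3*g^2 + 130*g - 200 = (g - 2)*(g^3 - 6*g^2 - 15*g + 100) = (g - 5)*(g - 2)*(g^2 - g - 20) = (g - 5)*(g - 2)*(g + 4)*(g - 5)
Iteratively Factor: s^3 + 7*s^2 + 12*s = (s + 4)*(s^2 + 3*s) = s*(s + 4)*(s + 3)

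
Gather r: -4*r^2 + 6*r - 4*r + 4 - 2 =-4*r^2 + 2*r + 2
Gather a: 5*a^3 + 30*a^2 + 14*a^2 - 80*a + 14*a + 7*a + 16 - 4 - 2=5*a^3 + 44*a^2 - 59*a + 10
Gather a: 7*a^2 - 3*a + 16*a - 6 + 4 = 7*a^2 + 13*a - 2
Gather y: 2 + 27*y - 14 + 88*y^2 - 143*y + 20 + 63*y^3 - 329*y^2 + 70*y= 63*y^3 - 241*y^2 - 46*y + 8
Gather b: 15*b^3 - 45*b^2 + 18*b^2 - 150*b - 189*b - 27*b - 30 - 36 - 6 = 15*b^3 - 27*b^2 - 366*b - 72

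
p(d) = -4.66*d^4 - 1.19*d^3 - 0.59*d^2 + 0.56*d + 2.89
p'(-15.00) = 62125.01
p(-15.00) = -232034.51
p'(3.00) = -538.39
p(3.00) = -410.33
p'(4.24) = -1489.46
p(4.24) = -1602.13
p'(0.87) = -15.44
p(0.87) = -0.52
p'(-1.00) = 16.81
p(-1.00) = -1.73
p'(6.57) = -5447.47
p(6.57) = -9038.93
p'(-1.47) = 53.79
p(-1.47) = -17.19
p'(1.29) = -46.92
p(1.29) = -12.83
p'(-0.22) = 0.85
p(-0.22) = 2.74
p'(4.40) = -1661.58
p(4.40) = -1854.05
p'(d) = -18.64*d^3 - 3.57*d^2 - 1.18*d + 0.56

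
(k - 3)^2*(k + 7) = k^3 + k^2 - 33*k + 63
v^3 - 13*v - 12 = (v - 4)*(v + 1)*(v + 3)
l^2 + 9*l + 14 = (l + 2)*(l + 7)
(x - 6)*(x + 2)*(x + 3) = x^3 - x^2 - 24*x - 36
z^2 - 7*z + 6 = (z - 6)*(z - 1)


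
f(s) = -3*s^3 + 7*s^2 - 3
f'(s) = -9*s^2 + 14*s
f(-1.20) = 12.26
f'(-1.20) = -29.76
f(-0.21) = -2.66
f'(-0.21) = -3.34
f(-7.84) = 1872.93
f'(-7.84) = -662.95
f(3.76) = -63.51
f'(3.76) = -74.60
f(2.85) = -15.59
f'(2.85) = -33.20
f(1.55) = 2.65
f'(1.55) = 0.08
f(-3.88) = 277.61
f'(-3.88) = -189.81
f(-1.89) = 42.26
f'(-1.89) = -58.61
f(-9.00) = 2751.00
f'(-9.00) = -855.00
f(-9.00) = 2751.00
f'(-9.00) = -855.00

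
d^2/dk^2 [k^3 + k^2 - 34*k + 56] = 6*k + 2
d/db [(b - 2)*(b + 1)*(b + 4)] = 3*b^2 + 6*b - 6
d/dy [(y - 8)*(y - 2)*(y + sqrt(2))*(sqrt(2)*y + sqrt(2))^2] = 10*y^4 - 64*y^3 + 8*sqrt(2)*y^3 - 48*sqrt(2)*y^2 - 18*y^2 - 12*sqrt(2)*y + 88*y + 32 + 44*sqrt(2)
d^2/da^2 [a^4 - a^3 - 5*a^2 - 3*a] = 12*a^2 - 6*a - 10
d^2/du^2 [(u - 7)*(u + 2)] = 2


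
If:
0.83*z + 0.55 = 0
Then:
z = -0.66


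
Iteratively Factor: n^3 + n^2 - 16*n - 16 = (n - 4)*(n^2 + 5*n + 4) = (n - 4)*(n + 1)*(n + 4)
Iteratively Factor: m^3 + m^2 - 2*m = (m + 2)*(m^2 - m) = m*(m + 2)*(m - 1)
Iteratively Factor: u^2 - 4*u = (u - 4)*(u)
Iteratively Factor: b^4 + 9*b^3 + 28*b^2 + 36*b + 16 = (b + 4)*(b^3 + 5*b^2 + 8*b + 4) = (b + 2)*(b + 4)*(b^2 + 3*b + 2) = (b + 2)^2*(b + 4)*(b + 1)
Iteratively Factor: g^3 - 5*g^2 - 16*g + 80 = (g + 4)*(g^2 - 9*g + 20) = (g - 4)*(g + 4)*(g - 5)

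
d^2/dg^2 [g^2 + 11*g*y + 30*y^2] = 2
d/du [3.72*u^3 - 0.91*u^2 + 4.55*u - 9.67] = 11.16*u^2 - 1.82*u + 4.55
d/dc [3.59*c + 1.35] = 3.59000000000000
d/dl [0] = 0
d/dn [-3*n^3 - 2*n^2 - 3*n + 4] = -9*n^2 - 4*n - 3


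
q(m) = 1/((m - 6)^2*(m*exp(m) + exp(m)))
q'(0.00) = -0.05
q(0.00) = 0.03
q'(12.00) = 0.00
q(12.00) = 0.00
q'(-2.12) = -0.02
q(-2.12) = -0.11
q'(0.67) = -0.01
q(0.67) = 0.01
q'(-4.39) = 0.11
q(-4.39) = -0.22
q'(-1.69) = -0.09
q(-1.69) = -0.13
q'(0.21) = -0.03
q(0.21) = 0.02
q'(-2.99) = 0.03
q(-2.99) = -0.12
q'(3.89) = -0.00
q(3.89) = 0.00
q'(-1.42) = -0.30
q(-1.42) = -0.18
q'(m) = (-m*exp(m) - 2*exp(m))/((m - 6)^2*(m*exp(m) + exp(m))^2) - 2/((m - 6)^3*(m*exp(m) + exp(m))) = (-2*m + (-m - 2)*(m - 6) - 2)*exp(-m)/((m - 6)^3*(m + 1)^2)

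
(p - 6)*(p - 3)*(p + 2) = p^3 - 7*p^2 + 36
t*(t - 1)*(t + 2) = t^3 + t^2 - 2*t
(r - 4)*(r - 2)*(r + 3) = r^3 - 3*r^2 - 10*r + 24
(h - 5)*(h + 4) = h^2 - h - 20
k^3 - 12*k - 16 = (k - 4)*(k + 2)^2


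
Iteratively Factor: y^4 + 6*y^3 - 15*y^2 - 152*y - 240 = (y + 4)*(y^3 + 2*y^2 - 23*y - 60) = (y - 5)*(y + 4)*(y^2 + 7*y + 12) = (y - 5)*(y + 4)^2*(y + 3)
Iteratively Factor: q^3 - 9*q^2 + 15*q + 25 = (q - 5)*(q^2 - 4*q - 5) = (q - 5)^2*(q + 1)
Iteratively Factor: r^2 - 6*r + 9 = (r - 3)*(r - 3)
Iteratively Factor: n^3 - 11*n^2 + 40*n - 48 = (n - 4)*(n^2 - 7*n + 12) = (n - 4)^2*(n - 3)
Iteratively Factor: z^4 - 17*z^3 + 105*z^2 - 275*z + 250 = (z - 5)*(z^3 - 12*z^2 + 45*z - 50) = (z - 5)^2*(z^2 - 7*z + 10) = (z - 5)^3*(z - 2)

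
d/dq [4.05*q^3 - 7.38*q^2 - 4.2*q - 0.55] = 12.15*q^2 - 14.76*q - 4.2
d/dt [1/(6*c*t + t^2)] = 2*(-3*c - t)/(t^2*(6*c + t)^2)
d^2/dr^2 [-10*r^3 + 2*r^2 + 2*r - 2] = 4 - 60*r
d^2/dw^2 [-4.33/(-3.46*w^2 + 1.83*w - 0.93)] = (-103.674056*w^2 + 54.833388*w + 4.33*(6.92*w - 1.83)*(13.84*w - 3.66) - 27.866148)/(3.46*w^2 - 1.83*w + 0.93)^3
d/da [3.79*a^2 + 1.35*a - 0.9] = 7.58*a + 1.35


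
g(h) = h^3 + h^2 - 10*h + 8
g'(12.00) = 446.00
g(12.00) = 1760.00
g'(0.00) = -10.00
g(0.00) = 8.00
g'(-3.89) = 27.62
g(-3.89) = 3.17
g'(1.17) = -3.55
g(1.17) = -0.73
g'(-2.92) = 9.74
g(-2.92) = 20.83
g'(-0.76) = -9.79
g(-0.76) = 15.74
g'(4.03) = 46.78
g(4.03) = 49.39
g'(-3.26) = 15.36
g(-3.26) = 16.58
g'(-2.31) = 1.39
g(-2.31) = 24.11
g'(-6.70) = 111.27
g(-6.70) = -180.87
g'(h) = 3*h^2 + 2*h - 10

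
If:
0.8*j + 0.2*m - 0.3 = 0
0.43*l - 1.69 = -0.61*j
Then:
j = 0.375 - 0.25*m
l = 0.354651162790698*m + 3.39825581395349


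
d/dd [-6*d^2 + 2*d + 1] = 2 - 12*d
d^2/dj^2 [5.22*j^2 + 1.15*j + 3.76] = 10.4400000000000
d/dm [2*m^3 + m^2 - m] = 6*m^2 + 2*m - 1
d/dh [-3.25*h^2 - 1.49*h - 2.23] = -6.5*h - 1.49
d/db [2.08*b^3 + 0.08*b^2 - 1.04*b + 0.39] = 6.24*b^2 + 0.16*b - 1.04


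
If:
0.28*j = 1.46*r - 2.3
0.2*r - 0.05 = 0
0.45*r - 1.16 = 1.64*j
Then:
No Solution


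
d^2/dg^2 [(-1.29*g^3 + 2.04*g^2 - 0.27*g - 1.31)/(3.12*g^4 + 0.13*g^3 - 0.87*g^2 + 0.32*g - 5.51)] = (-25.1147520000001*g^9 + 119.149056*g^8 - 47.584368*g^7 - 227.910462*g^6 - 567.92853*g^5 + 895.624158*g^4 - 62.382828*g^3 - 323.870406*g^2 - 230.663274*g + 135.208286)/(30.371328*g^12 + 3.796416*g^11 - 25.2486*g^10 + 7.229989*g^9 - 153.090405*g^8 - 18.309369*g^7 + 89.541516*g^6 - 28.501458*g^5 + 270.016419*g^4 + 21.077111*g^3 - 80.932533*g^2 + 29.145696*g - 167.284151)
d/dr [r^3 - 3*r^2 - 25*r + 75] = 3*r^2 - 6*r - 25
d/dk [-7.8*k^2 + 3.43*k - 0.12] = 3.43 - 15.6*k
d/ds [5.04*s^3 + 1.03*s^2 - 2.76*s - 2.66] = 15.12*s^2 + 2.06*s - 2.76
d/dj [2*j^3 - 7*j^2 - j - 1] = 6*j^2 - 14*j - 1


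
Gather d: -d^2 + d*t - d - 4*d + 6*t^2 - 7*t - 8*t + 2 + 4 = -d^2 + d*(t - 5) + 6*t^2 - 15*t + 6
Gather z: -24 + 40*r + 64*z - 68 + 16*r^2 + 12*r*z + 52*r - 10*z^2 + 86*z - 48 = 16*r^2 + 92*r - 10*z^2 + z*(12*r + 150) - 140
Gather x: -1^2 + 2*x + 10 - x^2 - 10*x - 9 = -x^2 - 8*x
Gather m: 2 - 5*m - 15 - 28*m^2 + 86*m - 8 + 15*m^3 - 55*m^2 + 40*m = 15*m^3 - 83*m^2 + 121*m - 21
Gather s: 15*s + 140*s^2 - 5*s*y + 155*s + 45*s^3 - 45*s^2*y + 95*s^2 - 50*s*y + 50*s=45*s^3 + s^2*(235 - 45*y) + s*(220 - 55*y)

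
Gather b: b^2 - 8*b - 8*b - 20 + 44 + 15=b^2 - 16*b + 39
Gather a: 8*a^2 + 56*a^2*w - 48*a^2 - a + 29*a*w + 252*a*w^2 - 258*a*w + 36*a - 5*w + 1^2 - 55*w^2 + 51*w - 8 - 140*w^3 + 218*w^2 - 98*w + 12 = a^2*(56*w - 40) + a*(252*w^2 - 229*w + 35) - 140*w^3 + 163*w^2 - 52*w + 5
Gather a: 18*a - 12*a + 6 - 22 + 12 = 6*a - 4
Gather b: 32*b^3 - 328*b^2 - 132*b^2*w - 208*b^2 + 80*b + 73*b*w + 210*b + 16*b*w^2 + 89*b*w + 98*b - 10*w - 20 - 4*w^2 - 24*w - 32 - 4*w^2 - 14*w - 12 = 32*b^3 + b^2*(-132*w - 536) + b*(16*w^2 + 162*w + 388) - 8*w^2 - 48*w - 64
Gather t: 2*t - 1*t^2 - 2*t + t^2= 0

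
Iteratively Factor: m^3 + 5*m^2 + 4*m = (m + 4)*(m^2 + m) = (m + 1)*(m + 4)*(m)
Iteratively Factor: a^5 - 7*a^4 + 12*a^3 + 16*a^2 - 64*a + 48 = (a - 2)*(a^4 - 5*a^3 + 2*a^2 + 20*a - 24) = (a - 2)*(a + 2)*(a^3 - 7*a^2 + 16*a - 12) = (a - 2)^2*(a + 2)*(a^2 - 5*a + 6) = (a - 3)*(a - 2)^2*(a + 2)*(a - 2)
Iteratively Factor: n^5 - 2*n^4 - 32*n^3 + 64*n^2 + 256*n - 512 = (n - 2)*(n^4 - 32*n^2 + 256) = (n - 4)*(n - 2)*(n^3 + 4*n^2 - 16*n - 64) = (n - 4)*(n - 2)*(n + 4)*(n^2 - 16) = (n - 4)^2*(n - 2)*(n + 4)*(n + 4)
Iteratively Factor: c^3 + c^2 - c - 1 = (c + 1)*(c^2 - 1) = (c + 1)^2*(c - 1)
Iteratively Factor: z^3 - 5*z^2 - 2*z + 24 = (z + 2)*(z^2 - 7*z + 12) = (z - 3)*(z + 2)*(z - 4)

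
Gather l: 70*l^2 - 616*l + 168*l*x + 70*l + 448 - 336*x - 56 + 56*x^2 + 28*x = 70*l^2 + l*(168*x - 546) + 56*x^2 - 308*x + 392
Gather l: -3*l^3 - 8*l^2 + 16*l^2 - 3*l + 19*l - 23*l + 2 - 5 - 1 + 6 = -3*l^3 + 8*l^2 - 7*l + 2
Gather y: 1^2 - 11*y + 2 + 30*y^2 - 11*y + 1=30*y^2 - 22*y + 4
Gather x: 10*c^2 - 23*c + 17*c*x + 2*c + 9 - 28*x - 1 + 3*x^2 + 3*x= 10*c^2 - 21*c + 3*x^2 + x*(17*c - 25) + 8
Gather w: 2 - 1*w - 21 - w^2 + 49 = -w^2 - w + 30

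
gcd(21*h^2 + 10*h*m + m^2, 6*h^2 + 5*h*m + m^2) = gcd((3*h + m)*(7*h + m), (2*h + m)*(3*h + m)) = 3*h + m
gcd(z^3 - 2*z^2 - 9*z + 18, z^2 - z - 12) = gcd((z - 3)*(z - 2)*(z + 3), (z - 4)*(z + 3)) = z + 3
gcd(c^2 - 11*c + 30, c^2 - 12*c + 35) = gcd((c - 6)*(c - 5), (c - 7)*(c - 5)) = c - 5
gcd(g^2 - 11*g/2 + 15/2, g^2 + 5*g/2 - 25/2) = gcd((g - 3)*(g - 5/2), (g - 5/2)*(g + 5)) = g - 5/2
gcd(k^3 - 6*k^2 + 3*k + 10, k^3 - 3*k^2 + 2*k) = k - 2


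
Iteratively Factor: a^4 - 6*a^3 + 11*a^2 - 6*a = (a - 2)*(a^3 - 4*a^2 + 3*a) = a*(a - 2)*(a^2 - 4*a + 3) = a*(a - 3)*(a - 2)*(a - 1)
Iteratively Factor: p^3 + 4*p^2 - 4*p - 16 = (p + 2)*(p^2 + 2*p - 8) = (p + 2)*(p + 4)*(p - 2)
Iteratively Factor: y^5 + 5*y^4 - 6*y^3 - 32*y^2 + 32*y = (y - 2)*(y^4 + 7*y^3 + 8*y^2 - 16*y) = (y - 2)*(y + 4)*(y^3 + 3*y^2 - 4*y) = (y - 2)*(y - 1)*(y + 4)*(y^2 + 4*y) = (y - 2)*(y - 1)*(y + 4)^2*(y)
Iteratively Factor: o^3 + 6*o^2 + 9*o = (o + 3)*(o^2 + 3*o) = (o + 3)^2*(o)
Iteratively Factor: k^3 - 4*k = (k - 2)*(k^2 + 2*k) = (k - 2)*(k + 2)*(k)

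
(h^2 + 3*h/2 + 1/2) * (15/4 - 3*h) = -3*h^3 - 3*h^2/4 + 33*h/8 + 15/8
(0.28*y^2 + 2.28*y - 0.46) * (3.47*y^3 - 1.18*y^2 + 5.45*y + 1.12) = 0.9716*y^5 + 7.5812*y^4 - 2.7606*y^3 + 13.2824*y^2 + 0.0465999999999998*y - 0.5152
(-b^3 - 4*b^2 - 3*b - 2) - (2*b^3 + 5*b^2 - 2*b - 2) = -3*b^3 - 9*b^2 - b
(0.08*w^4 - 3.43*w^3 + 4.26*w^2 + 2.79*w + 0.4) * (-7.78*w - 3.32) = -0.6224*w^5 + 26.4198*w^4 - 21.7552*w^3 - 35.8494*w^2 - 12.3748*w - 1.328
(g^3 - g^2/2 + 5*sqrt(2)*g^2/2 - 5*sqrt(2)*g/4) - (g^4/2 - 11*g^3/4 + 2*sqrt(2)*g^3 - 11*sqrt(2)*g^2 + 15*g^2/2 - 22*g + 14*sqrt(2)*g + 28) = -g^4/2 - 2*sqrt(2)*g^3 + 15*g^3/4 - 8*g^2 + 27*sqrt(2)*g^2/2 - 61*sqrt(2)*g/4 + 22*g - 28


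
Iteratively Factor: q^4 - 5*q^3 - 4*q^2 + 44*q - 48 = (q + 3)*(q^3 - 8*q^2 + 20*q - 16) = (q - 2)*(q + 3)*(q^2 - 6*q + 8) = (q - 2)^2*(q + 3)*(q - 4)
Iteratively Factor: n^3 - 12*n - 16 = (n + 2)*(n^2 - 2*n - 8) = (n - 4)*(n + 2)*(n + 2)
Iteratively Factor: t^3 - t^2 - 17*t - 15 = (t - 5)*(t^2 + 4*t + 3) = (t - 5)*(t + 1)*(t + 3)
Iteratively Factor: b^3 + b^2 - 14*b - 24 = (b + 3)*(b^2 - 2*b - 8) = (b + 2)*(b + 3)*(b - 4)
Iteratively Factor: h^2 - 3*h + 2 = (h - 1)*(h - 2)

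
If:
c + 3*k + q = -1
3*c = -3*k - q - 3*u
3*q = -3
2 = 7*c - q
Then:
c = 1/7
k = -1/21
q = -1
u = 5/21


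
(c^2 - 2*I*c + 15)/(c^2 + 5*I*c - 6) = (c - 5*I)/(c + 2*I)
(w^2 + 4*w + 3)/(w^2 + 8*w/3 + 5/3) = 3*(w + 3)/(3*w + 5)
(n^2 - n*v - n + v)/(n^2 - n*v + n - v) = (n - 1)/(n + 1)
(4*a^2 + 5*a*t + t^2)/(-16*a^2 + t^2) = (a + t)/(-4*a + t)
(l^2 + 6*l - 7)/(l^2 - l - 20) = (-l^2 - 6*l + 7)/(-l^2 + l + 20)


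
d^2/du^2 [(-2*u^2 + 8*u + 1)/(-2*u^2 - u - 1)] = 2*(-36*u^3 - 24*u^2 + 42*u + 11)/(8*u^6 + 12*u^5 + 18*u^4 + 13*u^3 + 9*u^2 + 3*u + 1)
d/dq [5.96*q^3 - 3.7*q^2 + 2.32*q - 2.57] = 17.88*q^2 - 7.4*q + 2.32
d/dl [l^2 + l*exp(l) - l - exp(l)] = l*exp(l) + 2*l - 1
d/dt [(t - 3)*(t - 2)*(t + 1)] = 3*t^2 - 8*t + 1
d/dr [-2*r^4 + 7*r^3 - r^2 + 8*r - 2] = -8*r^3 + 21*r^2 - 2*r + 8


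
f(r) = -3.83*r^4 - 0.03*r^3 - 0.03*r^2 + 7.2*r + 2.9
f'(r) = -15.32*r^3 - 0.09*r^2 - 0.06*r + 7.2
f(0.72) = 7.03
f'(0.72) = 1.39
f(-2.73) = -229.11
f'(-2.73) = 318.40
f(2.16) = -65.36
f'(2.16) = -147.74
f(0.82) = 7.04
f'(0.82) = -1.36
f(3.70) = -690.19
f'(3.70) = -770.26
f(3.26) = -407.57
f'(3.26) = -524.73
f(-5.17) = -2767.26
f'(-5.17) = 2122.15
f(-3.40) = -532.56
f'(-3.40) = 608.50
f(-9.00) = -25171.09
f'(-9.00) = 11168.73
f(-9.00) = -25171.09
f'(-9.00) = 11168.73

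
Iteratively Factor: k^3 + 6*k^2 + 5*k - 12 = (k + 3)*(k^2 + 3*k - 4) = (k - 1)*(k + 3)*(k + 4)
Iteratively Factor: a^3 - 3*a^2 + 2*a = (a - 1)*(a^2 - 2*a) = (a - 2)*(a - 1)*(a)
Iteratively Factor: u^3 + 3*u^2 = (u + 3)*(u^2) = u*(u + 3)*(u)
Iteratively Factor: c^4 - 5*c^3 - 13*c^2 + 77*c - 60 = (c - 5)*(c^3 - 13*c + 12) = (c - 5)*(c + 4)*(c^2 - 4*c + 3) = (c - 5)*(c - 1)*(c + 4)*(c - 3)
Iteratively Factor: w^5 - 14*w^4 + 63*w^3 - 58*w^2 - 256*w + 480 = (w + 2)*(w^4 - 16*w^3 + 95*w^2 - 248*w + 240) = (w - 4)*(w + 2)*(w^3 - 12*w^2 + 47*w - 60) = (w - 5)*(w - 4)*(w + 2)*(w^2 - 7*w + 12) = (w - 5)*(w - 4)^2*(w + 2)*(w - 3)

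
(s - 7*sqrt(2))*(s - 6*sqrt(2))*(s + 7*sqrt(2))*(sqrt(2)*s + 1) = sqrt(2)*s^4 - 11*s^3 - 104*sqrt(2)*s^2 + 1078*s + 588*sqrt(2)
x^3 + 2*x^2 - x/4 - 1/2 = (x - 1/2)*(x + 1/2)*(x + 2)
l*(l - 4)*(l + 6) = l^3 + 2*l^2 - 24*l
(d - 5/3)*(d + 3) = d^2 + 4*d/3 - 5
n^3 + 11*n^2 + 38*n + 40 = (n + 2)*(n + 4)*(n + 5)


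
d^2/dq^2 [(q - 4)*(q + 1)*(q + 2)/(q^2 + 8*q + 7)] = 110/(q^3 + 21*q^2 + 147*q + 343)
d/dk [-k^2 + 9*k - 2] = 9 - 2*k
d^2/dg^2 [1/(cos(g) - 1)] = (sin(g)^2 - cos(g) + 1)/(cos(g) - 1)^3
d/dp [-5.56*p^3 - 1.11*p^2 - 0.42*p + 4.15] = -16.68*p^2 - 2.22*p - 0.42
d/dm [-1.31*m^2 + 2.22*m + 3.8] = 2.22 - 2.62*m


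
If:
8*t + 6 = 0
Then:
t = -3/4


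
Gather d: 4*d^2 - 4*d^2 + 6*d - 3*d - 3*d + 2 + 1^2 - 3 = 0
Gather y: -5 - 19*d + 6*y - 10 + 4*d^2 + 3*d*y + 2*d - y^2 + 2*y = 4*d^2 - 17*d - y^2 + y*(3*d + 8) - 15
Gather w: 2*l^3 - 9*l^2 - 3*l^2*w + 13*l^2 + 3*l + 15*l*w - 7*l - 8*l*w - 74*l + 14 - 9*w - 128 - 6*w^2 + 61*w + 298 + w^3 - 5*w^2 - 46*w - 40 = 2*l^3 + 4*l^2 - 78*l + w^3 - 11*w^2 + w*(-3*l^2 + 7*l + 6) + 144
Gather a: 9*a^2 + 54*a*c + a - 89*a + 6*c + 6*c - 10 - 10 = 9*a^2 + a*(54*c - 88) + 12*c - 20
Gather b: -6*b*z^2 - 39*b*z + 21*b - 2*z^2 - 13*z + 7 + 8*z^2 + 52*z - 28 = b*(-6*z^2 - 39*z + 21) + 6*z^2 + 39*z - 21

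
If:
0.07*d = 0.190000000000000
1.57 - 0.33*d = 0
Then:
No Solution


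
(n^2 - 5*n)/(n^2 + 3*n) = (n - 5)/(n + 3)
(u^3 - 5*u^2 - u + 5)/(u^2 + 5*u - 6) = (u^2 - 4*u - 5)/(u + 6)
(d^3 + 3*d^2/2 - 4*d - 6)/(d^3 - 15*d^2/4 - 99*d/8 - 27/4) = 4*(d^2 - 4)/(4*d^2 - 21*d - 18)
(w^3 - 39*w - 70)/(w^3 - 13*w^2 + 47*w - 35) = (w^2 + 7*w + 10)/(w^2 - 6*w + 5)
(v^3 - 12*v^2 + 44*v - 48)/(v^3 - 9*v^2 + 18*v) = (v^2 - 6*v + 8)/(v*(v - 3))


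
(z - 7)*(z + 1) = z^2 - 6*z - 7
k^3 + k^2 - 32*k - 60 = (k - 6)*(k + 2)*(k + 5)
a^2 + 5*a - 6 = (a - 1)*(a + 6)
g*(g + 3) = g^2 + 3*g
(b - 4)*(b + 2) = b^2 - 2*b - 8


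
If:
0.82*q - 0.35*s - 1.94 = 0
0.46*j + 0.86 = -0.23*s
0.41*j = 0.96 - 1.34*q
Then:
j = 0.10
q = 0.69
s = -3.93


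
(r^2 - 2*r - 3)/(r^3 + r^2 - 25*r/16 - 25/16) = 16*(r - 3)/(16*r^2 - 25)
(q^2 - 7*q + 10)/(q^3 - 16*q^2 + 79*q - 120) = (q - 2)/(q^2 - 11*q + 24)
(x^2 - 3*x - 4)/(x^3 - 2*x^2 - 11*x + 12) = (x + 1)/(x^2 + 2*x - 3)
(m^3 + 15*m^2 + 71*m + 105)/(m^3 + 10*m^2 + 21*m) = (m + 5)/m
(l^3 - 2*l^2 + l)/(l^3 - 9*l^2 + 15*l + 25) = l*(l^2 - 2*l + 1)/(l^3 - 9*l^2 + 15*l + 25)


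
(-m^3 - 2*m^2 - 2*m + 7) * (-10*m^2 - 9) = 10*m^5 + 20*m^4 + 29*m^3 - 52*m^2 + 18*m - 63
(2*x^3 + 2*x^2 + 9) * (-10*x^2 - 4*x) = -20*x^5 - 28*x^4 - 8*x^3 - 90*x^2 - 36*x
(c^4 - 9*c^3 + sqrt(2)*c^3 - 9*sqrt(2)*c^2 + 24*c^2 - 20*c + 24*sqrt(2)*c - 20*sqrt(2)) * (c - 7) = c^5 - 16*c^4 + sqrt(2)*c^4 - 16*sqrt(2)*c^3 + 87*c^3 - 188*c^2 + 87*sqrt(2)*c^2 - 188*sqrt(2)*c + 140*c + 140*sqrt(2)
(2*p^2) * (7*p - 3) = 14*p^3 - 6*p^2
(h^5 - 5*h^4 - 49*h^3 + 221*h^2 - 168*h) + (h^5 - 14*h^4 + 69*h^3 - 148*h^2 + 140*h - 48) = 2*h^5 - 19*h^4 + 20*h^3 + 73*h^2 - 28*h - 48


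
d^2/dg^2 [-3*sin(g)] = 3*sin(g)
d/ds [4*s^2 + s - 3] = 8*s + 1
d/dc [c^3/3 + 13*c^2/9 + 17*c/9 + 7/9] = c^2 + 26*c/9 + 17/9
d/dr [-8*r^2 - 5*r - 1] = -16*r - 5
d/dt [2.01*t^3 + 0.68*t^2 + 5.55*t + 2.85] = 6.03*t^2 + 1.36*t + 5.55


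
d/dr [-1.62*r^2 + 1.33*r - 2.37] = 1.33 - 3.24*r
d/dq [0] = 0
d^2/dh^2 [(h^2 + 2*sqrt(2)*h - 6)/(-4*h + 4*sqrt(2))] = 0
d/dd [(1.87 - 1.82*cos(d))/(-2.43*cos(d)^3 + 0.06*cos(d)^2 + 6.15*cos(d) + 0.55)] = (8.8452*cos(d)^3 - 13.7415*cos(d)^2 + 0.224399999999999*cos(d) + 12.5015)*sin(d)/(5.9049*cos(d)^6 - 0.2916*cos(d)^5 - 29.8854*cos(d)^4 - 1.935*cos(d)^3 + 37.8885*cos(d)^2 + 6.765*cos(d) + 0.3025)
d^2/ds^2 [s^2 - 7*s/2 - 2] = 2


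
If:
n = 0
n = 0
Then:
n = 0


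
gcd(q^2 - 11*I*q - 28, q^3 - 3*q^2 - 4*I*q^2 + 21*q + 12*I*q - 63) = q - 7*I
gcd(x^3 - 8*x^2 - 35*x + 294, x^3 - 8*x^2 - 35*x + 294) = x^3 - 8*x^2 - 35*x + 294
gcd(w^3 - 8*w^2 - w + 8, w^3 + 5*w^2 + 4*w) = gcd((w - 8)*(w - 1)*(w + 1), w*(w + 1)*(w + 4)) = w + 1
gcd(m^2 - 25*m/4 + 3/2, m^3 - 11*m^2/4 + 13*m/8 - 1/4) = m - 1/4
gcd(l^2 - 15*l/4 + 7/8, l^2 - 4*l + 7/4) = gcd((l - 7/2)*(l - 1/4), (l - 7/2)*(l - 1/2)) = l - 7/2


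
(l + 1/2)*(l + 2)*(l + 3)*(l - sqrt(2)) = l^4 - sqrt(2)*l^3 + 11*l^3/2 - 11*sqrt(2)*l^2/2 + 17*l^2/2 - 17*sqrt(2)*l/2 + 3*l - 3*sqrt(2)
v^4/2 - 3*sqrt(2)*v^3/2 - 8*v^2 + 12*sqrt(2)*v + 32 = (v/2 + sqrt(2))*(v - 4*sqrt(2))*(v - 2*sqrt(2))*(v + sqrt(2))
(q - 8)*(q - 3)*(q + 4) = q^3 - 7*q^2 - 20*q + 96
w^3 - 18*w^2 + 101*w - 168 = (w - 8)*(w - 7)*(w - 3)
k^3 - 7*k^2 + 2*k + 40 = (k - 5)*(k - 4)*(k + 2)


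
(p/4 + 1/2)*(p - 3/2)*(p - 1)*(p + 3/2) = p^4/4 + p^3/4 - 17*p^2/16 - 9*p/16 + 9/8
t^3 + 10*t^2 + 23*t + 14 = (t + 1)*(t + 2)*(t + 7)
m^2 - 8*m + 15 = (m - 5)*(m - 3)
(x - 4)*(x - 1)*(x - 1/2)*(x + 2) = x^4 - 7*x^3/2 - 9*x^2/2 + 11*x - 4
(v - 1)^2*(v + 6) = v^3 + 4*v^2 - 11*v + 6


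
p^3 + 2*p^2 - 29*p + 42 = (p - 3)*(p - 2)*(p + 7)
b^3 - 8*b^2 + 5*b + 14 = (b - 7)*(b - 2)*(b + 1)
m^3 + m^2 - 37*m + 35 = (m - 5)*(m - 1)*(m + 7)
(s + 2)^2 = s^2 + 4*s + 4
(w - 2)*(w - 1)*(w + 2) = w^3 - w^2 - 4*w + 4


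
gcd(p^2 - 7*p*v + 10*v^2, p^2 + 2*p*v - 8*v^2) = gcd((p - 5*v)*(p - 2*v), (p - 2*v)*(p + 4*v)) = p - 2*v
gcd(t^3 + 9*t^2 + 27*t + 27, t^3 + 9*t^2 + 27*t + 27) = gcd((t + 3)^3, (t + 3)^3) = t^3 + 9*t^2 + 27*t + 27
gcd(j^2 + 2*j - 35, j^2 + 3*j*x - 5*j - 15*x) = j - 5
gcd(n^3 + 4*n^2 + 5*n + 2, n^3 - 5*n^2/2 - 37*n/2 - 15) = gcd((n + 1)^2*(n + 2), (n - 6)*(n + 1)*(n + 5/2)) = n + 1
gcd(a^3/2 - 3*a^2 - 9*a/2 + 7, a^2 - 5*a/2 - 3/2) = 1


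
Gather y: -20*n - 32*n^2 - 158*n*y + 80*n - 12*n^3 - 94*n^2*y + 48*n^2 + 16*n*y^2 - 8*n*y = -12*n^3 + 16*n^2 + 16*n*y^2 + 60*n + y*(-94*n^2 - 166*n)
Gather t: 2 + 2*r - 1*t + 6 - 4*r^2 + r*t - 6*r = -4*r^2 - 4*r + t*(r - 1) + 8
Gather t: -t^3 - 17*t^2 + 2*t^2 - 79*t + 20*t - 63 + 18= -t^3 - 15*t^2 - 59*t - 45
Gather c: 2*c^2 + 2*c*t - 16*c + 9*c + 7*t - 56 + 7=2*c^2 + c*(2*t - 7) + 7*t - 49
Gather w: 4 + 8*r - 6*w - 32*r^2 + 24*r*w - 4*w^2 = -32*r^2 + 8*r - 4*w^2 + w*(24*r - 6) + 4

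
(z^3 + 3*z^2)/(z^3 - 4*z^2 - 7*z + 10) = z^2*(z + 3)/(z^3 - 4*z^2 - 7*z + 10)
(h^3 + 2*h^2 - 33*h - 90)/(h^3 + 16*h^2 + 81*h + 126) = (h^2 - h - 30)/(h^2 + 13*h + 42)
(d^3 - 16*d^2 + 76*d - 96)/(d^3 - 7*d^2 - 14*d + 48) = (d - 6)/(d + 3)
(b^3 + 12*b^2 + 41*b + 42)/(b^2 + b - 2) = (b^2 + 10*b + 21)/(b - 1)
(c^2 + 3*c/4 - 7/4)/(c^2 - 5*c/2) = (4*c^2 + 3*c - 7)/(2*c*(2*c - 5))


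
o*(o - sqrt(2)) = o^2 - sqrt(2)*o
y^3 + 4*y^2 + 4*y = y*(y + 2)^2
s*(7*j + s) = 7*j*s + s^2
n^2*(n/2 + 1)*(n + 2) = n^4/2 + 2*n^3 + 2*n^2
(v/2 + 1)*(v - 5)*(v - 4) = v^3/2 - 7*v^2/2 + v + 20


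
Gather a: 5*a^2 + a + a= 5*a^2 + 2*a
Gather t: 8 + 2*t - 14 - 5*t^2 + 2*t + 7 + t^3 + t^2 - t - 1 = t^3 - 4*t^2 + 3*t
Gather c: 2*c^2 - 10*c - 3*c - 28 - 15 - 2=2*c^2 - 13*c - 45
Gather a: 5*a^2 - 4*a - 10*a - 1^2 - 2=5*a^2 - 14*a - 3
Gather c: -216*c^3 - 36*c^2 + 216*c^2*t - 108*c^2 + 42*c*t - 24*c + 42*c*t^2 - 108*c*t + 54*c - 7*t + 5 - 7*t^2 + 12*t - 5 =-216*c^3 + c^2*(216*t - 144) + c*(42*t^2 - 66*t + 30) - 7*t^2 + 5*t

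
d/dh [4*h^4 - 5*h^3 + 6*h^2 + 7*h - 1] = 16*h^3 - 15*h^2 + 12*h + 7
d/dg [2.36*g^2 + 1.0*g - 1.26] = 4.72*g + 1.0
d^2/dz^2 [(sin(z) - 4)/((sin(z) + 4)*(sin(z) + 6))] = (-sin(z)^5 + 26*sin(z)^4 + 266*sin(z)^3 + 232*sin(z)^2 - 1920*sin(z) - 1088)/((sin(z) + 4)^3*(sin(z) + 6)^3)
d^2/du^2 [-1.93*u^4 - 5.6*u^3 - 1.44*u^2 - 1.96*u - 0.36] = -23.16*u^2 - 33.6*u - 2.88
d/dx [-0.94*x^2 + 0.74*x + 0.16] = 0.74 - 1.88*x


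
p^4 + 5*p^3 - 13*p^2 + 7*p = p*(p - 1)^2*(p + 7)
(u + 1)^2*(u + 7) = u^3 + 9*u^2 + 15*u + 7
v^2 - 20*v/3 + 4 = (v - 6)*(v - 2/3)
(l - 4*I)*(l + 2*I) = l^2 - 2*I*l + 8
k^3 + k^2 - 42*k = k*(k - 6)*(k + 7)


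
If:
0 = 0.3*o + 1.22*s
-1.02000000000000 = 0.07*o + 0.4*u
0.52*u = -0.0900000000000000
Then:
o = -13.58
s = 3.34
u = -0.17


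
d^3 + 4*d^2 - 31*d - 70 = (d - 5)*(d + 2)*(d + 7)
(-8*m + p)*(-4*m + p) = 32*m^2 - 12*m*p + p^2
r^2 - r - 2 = (r - 2)*(r + 1)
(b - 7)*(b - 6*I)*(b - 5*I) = b^3 - 7*b^2 - 11*I*b^2 - 30*b + 77*I*b + 210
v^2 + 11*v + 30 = (v + 5)*(v + 6)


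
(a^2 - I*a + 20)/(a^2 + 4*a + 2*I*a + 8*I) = (a^2 - I*a + 20)/(a^2 + 2*a*(2 + I) + 8*I)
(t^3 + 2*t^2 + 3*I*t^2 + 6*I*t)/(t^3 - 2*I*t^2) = (t^2 + t*(2 + 3*I) + 6*I)/(t*(t - 2*I))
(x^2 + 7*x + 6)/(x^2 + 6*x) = (x + 1)/x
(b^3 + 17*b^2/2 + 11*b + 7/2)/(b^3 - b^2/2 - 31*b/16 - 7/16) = 8*(2*b^2 + 15*b + 7)/(16*b^2 - 24*b - 7)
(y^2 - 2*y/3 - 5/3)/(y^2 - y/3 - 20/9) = 3*(y + 1)/(3*y + 4)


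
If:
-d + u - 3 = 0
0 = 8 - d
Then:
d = 8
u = 11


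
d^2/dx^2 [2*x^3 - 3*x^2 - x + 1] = 12*x - 6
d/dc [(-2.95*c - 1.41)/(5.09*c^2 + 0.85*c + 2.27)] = (15.0155*c^2 + 14.3538*c - 5.498)/(25.9081*c^4 + 8.653*c^3 + 23.8311*c^2 + 3.859*c + 5.1529)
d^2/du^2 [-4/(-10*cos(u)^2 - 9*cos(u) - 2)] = 4*(-400*sin(u)^4 + 201*sin(u)^2 + 711*cos(u)/2 - 135*cos(3*u)/2 + 321)/((2*cos(u) + 1)^3*(5*cos(u) + 2)^3)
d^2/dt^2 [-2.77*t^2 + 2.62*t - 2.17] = -5.54000000000000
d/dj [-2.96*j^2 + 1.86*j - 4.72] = 1.86 - 5.92*j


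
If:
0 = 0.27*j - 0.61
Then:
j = 2.26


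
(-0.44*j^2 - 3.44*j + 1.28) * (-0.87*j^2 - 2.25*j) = 0.3828*j^4 + 3.9828*j^3 + 6.6264*j^2 - 2.88*j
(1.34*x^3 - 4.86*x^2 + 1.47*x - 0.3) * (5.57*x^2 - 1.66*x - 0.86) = 7.4638*x^5 - 29.2946*x^4 + 15.1031*x^3 + 0.0684000000000005*x^2 - 0.7662*x + 0.258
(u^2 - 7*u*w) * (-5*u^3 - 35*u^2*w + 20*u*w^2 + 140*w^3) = -5*u^5 + 265*u^3*w^2 - 980*u*w^4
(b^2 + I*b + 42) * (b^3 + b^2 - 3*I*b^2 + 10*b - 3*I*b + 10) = b^5 + b^4 - 2*I*b^4 + 55*b^3 - 2*I*b^3 + 55*b^2 - 116*I*b^2 + 420*b - 116*I*b + 420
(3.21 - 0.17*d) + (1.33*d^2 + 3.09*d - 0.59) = 1.33*d^2 + 2.92*d + 2.62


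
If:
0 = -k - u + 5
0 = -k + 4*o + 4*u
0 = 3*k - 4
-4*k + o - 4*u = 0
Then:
No Solution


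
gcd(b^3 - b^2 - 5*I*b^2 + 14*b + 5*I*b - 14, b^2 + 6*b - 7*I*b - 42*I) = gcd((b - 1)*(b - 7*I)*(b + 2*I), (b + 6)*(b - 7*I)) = b - 7*I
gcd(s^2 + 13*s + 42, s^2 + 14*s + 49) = s + 7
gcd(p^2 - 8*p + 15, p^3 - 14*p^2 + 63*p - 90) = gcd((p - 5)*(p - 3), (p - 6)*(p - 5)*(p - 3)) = p^2 - 8*p + 15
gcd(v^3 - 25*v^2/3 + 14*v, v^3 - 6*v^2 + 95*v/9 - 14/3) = v - 7/3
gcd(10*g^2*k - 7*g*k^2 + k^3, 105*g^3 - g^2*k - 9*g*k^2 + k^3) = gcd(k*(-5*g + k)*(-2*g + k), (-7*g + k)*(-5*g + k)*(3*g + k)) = 5*g - k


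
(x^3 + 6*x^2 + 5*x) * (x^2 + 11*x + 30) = x^5 + 17*x^4 + 101*x^3 + 235*x^2 + 150*x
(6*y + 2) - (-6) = 6*y + 8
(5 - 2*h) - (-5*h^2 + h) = 5*h^2 - 3*h + 5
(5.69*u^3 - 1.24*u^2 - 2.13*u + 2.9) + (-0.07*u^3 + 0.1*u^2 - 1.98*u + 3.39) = 5.62*u^3 - 1.14*u^2 - 4.11*u + 6.29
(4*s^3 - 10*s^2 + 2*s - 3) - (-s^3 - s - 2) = 5*s^3 - 10*s^2 + 3*s - 1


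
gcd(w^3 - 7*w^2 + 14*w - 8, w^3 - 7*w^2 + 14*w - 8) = w^3 - 7*w^2 + 14*w - 8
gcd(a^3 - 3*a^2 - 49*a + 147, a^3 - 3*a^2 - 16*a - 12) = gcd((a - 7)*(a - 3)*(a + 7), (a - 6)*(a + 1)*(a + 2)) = 1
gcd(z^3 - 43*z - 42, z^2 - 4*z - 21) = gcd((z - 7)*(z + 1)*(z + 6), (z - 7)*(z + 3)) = z - 7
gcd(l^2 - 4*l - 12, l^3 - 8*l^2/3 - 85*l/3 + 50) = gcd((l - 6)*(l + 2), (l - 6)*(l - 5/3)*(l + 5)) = l - 6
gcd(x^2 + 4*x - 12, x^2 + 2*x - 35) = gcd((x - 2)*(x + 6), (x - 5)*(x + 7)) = 1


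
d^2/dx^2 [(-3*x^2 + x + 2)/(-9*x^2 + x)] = 4*(-27*x^3 - 243*x^2 + 27*x - 1)/(x^3*(729*x^3 - 243*x^2 + 27*x - 1))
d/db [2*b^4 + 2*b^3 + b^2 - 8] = 2*b*(4*b^2 + 3*b + 1)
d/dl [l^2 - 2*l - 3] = 2*l - 2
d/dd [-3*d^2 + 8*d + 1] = 8 - 6*d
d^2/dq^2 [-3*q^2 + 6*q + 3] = -6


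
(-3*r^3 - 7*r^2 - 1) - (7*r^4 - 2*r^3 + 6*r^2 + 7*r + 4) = -7*r^4 - r^3 - 13*r^2 - 7*r - 5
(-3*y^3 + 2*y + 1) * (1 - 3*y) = 9*y^4 - 3*y^3 - 6*y^2 - y + 1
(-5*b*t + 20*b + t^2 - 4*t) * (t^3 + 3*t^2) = -5*b*t^4 + 5*b*t^3 + 60*b*t^2 + t^5 - t^4 - 12*t^3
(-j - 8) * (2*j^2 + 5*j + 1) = -2*j^3 - 21*j^2 - 41*j - 8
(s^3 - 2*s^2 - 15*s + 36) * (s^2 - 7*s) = s^5 - 9*s^4 - s^3 + 141*s^2 - 252*s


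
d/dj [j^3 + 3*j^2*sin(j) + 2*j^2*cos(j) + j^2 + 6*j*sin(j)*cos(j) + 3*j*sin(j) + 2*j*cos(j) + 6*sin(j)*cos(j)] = -2*j^2*sin(j) + 3*j^2*cos(j) + 3*j^2 + 4*j*sin(j) + 7*j*cos(j) + 6*j*cos(2*j) + 2*j + 3*sin(j) + 3*sin(2*j) + 2*cos(j) + 6*cos(2*j)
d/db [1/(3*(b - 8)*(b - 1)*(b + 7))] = (-(b - 8)*(b - 1) - (b - 8)*(b + 7) - (b - 1)*(b + 7))/(3*(b - 8)^2*(b - 1)^2*(b + 7)^2)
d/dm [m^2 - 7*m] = 2*m - 7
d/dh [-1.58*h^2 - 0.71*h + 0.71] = -3.16*h - 0.71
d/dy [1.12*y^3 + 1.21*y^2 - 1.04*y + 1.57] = 3.36*y^2 + 2.42*y - 1.04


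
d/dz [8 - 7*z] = -7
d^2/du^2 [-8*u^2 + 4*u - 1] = -16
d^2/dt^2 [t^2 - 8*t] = 2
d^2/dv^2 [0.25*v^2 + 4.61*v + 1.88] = 0.500000000000000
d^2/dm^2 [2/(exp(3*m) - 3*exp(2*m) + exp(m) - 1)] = 2*((-9*exp(2*m) + 12*exp(m) - 1)*(exp(3*m) - 3*exp(2*m) + exp(m) - 1) + 2*(3*exp(2*m) - 6*exp(m) + 1)^2*exp(m))*exp(m)/(exp(3*m) - 3*exp(2*m) + exp(m) - 1)^3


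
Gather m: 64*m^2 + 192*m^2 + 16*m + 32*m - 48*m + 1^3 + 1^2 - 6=256*m^2 - 4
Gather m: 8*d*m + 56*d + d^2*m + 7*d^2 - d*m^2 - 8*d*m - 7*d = d^2*m + 7*d^2 - d*m^2 + 49*d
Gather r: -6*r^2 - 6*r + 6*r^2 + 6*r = 0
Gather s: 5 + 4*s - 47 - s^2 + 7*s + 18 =-s^2 + 11*s - 24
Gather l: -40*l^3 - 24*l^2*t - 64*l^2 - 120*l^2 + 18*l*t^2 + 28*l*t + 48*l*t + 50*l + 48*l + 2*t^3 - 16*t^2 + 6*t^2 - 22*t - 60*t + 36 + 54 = -40*l^3 + l^2*(-24*t - 184) + l*(18*t^2 + 76*t + 98) + 2*t^3 - 10*t^2 - 82*t + 90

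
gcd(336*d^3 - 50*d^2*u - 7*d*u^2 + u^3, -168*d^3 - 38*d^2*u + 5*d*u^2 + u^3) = -42*d^2 + d*u + u^2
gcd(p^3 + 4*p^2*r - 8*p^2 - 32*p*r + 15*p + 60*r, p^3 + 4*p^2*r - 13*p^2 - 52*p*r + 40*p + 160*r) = p^2 + 4*p*r - 5*p - 20*r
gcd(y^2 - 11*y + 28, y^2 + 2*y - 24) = y - 4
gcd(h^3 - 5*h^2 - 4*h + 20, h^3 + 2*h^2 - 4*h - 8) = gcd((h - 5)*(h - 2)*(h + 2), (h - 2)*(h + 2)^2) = h^2 - 4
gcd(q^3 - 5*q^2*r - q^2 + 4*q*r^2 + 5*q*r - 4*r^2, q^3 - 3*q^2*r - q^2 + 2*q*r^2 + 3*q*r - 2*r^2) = q^2 - q*r - q + r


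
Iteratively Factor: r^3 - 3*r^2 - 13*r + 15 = (r - 5)*(r^2 + 2*r - 3) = (r - 5)*(r + 3)*(r - 1)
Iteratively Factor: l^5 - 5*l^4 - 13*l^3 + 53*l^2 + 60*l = (l + 1)*(l^4 - 6*l^3 - 7*l^2 + 60*l) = (l - 4)*(l + 1)*(l^3 - 2*l^2 - 15*l) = (l - 4)*(l + 1)*(l + 3)*(l^2 - 5*l) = l*(l - 4)*(l + 1)*(l + 3)*(l - 5)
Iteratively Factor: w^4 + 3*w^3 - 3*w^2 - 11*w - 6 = (w - 2)*(w^3 + 5*w^2 + 7*w + 3) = (w - 2)*(w + 1)*(w^2 + 4*w + 3) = (w - 2)*(w + 1)^2*(w + 3)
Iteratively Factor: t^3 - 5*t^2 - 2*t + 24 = (t - 4)*(t^2 - t - 6) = (t - 4)*(t + 2)*(t - 3)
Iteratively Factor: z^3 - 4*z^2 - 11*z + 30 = (z - 2)*(z^2 - 2*z - 15) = (z - 5)*(z - 2)*(z + 3)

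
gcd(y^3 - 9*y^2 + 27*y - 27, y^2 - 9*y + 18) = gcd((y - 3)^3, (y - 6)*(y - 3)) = y - 3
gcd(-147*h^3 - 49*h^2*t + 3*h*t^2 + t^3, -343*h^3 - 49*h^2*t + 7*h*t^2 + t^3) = -49*h^2 + t^2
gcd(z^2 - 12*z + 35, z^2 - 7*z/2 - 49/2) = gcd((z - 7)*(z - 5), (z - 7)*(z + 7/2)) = z - 7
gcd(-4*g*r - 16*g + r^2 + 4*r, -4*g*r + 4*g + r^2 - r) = -4*g + r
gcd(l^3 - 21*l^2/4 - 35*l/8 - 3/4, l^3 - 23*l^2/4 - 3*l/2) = l^2 - 23*l/4 - 3/2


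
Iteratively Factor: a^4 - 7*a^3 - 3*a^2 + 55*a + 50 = (a + 2)*(a^3 - 9*a^2 + 15*a + 25) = (a - 5)*(a + 2)*(a^2 - 4*a - 5) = (a - 5)*(a + 1)*(a + 2)*(a - 5)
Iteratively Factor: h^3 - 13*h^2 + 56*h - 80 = (h - 4)*(h^2 - 9*h + 20) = (h - 5)*(h - 4)*(h - 4)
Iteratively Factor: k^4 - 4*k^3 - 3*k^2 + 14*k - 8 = (k + 2)*(k^3 - 6*k^2 + 9*k - 4) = (k - 4)*(k + 2)*(k^2 - 2*k + 1) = (k - 4)*(k - 1)*(k + 2)*(k - 1)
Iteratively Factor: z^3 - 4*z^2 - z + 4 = (z + 1)*(z^2 - 5*z + 4) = (z - 4)*(z + 1)*(z - 1)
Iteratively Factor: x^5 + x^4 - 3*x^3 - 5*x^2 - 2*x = (x - 2)*(x^4 + 3*x^3 + 3*x^2 + x) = (x - 2)*(x + 1)*(x^3 + 2*x^2 + x) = x*(x - 2)*(x + 1)*(x^2 + 2*x + 1) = x*(x - 2)*(x + 1)^2*(x + 1)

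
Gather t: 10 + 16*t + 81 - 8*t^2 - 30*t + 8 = -8*t^2 - 14*t + 99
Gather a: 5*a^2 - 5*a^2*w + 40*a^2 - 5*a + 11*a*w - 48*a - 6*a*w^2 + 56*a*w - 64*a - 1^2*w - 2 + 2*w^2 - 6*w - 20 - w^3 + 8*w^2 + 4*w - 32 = a^2*(45 - 5*w) + a*(-6*w^2 + 67*w - 117) - w^3 + 10*w^2 - 3*w - 54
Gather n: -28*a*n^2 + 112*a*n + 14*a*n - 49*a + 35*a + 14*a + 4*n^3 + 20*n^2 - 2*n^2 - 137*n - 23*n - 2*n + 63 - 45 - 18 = 4*n^3 + n^2*(18 - 28*a) + n*(126*a - 162)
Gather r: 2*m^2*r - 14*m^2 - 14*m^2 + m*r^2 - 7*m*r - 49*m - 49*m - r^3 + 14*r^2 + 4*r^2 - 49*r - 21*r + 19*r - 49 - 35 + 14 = -28*m^2 - 98*m - r^3 + r^2*(m + 18) + r*(2*m^2 - 7*m - 51) - 70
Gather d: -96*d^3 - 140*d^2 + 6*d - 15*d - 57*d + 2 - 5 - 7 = -96*d^3 - 140*d^2 - 66*d - 10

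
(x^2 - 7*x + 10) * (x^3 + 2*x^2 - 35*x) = x^5 - 5*x^4 - 39*x^3 + 265*x^2 - 350*x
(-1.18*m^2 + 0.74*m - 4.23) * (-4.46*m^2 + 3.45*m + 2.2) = 5.2628*m^4 - 7.3714*m^3 + 18.8228*m^2 - 12.9655*m - 9.306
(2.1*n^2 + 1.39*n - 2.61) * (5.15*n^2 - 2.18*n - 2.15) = 10.815*n^4 + 2.5805*n^3 - 20.9867*n^2 + 2.7013*n + 5.6115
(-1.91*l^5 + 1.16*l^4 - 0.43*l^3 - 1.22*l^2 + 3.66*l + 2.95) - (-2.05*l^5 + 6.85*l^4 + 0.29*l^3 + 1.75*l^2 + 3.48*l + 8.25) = 0.14*l^5 - 5.69*l^4 - 0.72*l^3 - 2.97*l^2 + 0.18*l - 5.3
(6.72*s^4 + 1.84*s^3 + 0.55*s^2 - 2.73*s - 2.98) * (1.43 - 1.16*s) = -7.7952*s^5 + 7.4752*s^4 + 1.9932*s^3 + 3.9533*s^2 - 0.4471*s - 4.2614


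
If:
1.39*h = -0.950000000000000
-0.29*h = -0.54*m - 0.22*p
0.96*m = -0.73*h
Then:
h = -0.68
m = 0.52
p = -2.18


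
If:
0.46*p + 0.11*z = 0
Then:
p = -0.239130434782609*z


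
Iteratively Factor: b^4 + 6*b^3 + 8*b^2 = (b)*(b^3 + 6*b^2 + 8*b) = b*(b + 2)*(b^2 + 4*b) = b^2*(b + 2)*(b + 4)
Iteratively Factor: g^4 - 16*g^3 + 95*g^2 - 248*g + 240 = (g - 4)*(g^3 - 12*g^2 + 47*g - 60) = (g - 4)^2*(g^2 - 8*g + 15) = (g - 4)^2*(g - 3)*(g - 5)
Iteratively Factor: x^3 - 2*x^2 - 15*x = (x - 5)*(x^2 + 3*x) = (x - 5)*(x + 3)*(x)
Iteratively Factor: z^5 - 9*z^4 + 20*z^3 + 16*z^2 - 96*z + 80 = (z - 5)*(z^4 - 4*z^3 + 16*z - 16) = (z - 5)*(z - 2)*(z^3 - 2*z^2 - 4*z + 8) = (z - 5)*(z - 2)*(z + 2)*(z^2 - 4*z + 4) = (z - 5)*(z - 2)^2*(z + 2)*(z - 2)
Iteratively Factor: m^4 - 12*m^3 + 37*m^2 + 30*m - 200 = (m - 4)*(m^3 - 8*m^2 + 5*m + 50) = (m - 5)*(m - 4)*(m^2 - 3*m - 10) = (m - 5)*(m - 4)*(m + 2)*(m - 5)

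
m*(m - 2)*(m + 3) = m^3 + m^2 - 6*m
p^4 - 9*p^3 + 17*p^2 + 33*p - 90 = (p - 5)*(p - 3)^2*(p + 2)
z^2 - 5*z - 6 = (z - 6)*(z + 1)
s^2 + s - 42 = (s - 6)*(s + 7)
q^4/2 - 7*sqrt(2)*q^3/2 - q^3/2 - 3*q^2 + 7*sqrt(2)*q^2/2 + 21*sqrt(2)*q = q*(q/2 + 1)*(q - 3)*(q - 7*sqrt(2))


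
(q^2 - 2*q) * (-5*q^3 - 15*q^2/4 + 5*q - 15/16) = -5*q^5 + 25*q^4/4 + 25*q^3/2 - 175*q^2/16 + 15*q/8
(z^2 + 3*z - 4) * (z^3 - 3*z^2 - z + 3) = z^5 - 14*z^3 + 12*z^2 + 13*z - 12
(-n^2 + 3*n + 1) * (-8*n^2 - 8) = 8*n^4 - 24*n^3 - 24*n - 8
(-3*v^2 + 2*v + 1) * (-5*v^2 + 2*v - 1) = 15*v^4 - 16*v^3 + 2*v^2 - 1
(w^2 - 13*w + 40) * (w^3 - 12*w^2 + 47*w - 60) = w^5 - 25*w^4 + 243*w^3 - 1151*w^2 + 2660*w - 2400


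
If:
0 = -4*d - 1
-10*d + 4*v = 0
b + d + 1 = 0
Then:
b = -3/4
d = -1/4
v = -5/8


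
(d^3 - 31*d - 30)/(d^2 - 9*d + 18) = (d^2 + 6*d + 5)/(d - 3)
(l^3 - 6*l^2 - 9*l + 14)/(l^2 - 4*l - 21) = (l^2 + l - 2)/(l + 3)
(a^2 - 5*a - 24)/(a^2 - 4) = (a^2 - 5*a - 24)/(a^2 - 4)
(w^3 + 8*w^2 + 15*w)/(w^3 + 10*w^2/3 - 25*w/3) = 3*(w + 3)/(3*w - 5)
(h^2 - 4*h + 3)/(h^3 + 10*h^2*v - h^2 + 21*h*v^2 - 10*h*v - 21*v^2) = (h - 3)/(h^2 + 10*h*v + 21*v^2)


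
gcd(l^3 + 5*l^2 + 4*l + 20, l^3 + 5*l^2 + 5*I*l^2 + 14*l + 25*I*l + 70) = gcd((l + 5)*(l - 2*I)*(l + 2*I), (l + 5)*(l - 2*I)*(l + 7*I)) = l^2 + l*(5 - 2*I) - 10*I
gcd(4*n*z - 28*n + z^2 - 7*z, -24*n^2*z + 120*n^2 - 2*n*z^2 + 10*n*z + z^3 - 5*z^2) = 4*n + z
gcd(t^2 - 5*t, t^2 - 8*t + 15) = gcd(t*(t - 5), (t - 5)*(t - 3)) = t - 5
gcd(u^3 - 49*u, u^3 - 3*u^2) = u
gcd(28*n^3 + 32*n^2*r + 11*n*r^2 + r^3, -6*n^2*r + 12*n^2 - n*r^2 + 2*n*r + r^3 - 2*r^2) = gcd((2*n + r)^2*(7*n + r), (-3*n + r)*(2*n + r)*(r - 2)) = 2*n + r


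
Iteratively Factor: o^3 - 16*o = (o + 4)*(o^2 - 4*o) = o*(o + 4)*(o - 4)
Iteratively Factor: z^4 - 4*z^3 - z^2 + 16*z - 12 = (z - 1)*(z^3 - 3*z^2 - 4*z + 12) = (z - 2)*(z - 1)*(z^2 - z - 6) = (z - 3)*(z - 2)*(z - 1)*(z + 2)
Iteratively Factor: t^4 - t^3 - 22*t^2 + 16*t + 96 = (t - 3)*(t^3 + 2*t^2 - 16*t - 32) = (t - 4)*(t - 3)*(t^2 + 6*t + 8) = (t - 4)*(t - 3)*(t + 2)*(t + 4)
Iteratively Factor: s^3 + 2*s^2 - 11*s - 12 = (s + 1)*(s^2 + s - 12) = (s + 1)*(s + 4)*(s - 3)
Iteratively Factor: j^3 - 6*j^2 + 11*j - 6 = (j - 2)*(j^2 - 4*j + 3) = (j - 2)*(j - 1)*(j - 3)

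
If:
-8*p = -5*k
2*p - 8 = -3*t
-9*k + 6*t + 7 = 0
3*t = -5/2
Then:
No Solution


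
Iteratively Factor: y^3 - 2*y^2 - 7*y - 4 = (y + 1)*(y^2 - 3*y - 4) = (y - 4)*(y + 1)*(y + 1)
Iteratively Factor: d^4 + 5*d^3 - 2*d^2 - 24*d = (d + 4)*(d^3 + d^2 - 6*d) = (d + 3)*(d + 4)*(d^2 - 2*d) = d*(d + 3)*(d + 4)*(d - 2)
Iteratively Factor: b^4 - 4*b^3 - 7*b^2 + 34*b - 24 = (b - 4)*(b^3 - 7*b + 6) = (b - 4)*(b - 1)*(b^2 + b - 6) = (b - 4)*(b - 2)*(b - 1)*(b + 3)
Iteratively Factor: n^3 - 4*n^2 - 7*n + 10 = (n + 2)*(n^2 - 6*n + 5) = (n - 1)*(n + 2)*(n - 5)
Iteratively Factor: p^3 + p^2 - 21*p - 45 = (p - 5)*(p^2 + 6*p + 9) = (p - 5)*(p + 3)*(p + 3)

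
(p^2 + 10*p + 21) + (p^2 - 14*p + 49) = 2*p^2 - 4*p + 70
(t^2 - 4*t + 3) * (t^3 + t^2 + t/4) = t^5 - 3*t^4 - 3*t^3/4 + 2*t^2 + 3*t/4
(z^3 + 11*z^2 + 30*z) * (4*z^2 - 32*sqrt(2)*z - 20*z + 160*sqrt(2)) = 4*z^5 - 32*sqrt(2)*z^4 + 24*z^4 - 192*sqrt(2)*z^3 - 100*z^3 - 600*z^2 + 800*sqrt(2)*z^2 + 4800*sqrt(2)*z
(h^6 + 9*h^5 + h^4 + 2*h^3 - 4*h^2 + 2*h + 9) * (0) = 0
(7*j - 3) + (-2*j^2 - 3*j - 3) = -2*j^2 + 4*j - 6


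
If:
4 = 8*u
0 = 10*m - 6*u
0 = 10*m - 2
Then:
No Solution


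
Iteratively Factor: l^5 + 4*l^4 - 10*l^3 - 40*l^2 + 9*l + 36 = (l + 4)*(l^4 - 10*l^2 + 9) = (l - 1)*(l + 4)*(l^3 + l^2 - 9*l - 9) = (l - 3)*(l - 1)*(l + 4)*(l^2 + 4*l + 3) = (l - 3)*(l - 1)*(l + 3)*(l + 4)*(l + 1)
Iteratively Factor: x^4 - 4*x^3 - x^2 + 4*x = (x - 4)*(x^3 - x) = (x - 4)*(x + 1)*(x^2 - x) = x*(x - 4)*(x + 1)*(x - 1)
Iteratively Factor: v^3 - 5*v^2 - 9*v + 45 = (v - 5)*(v^2 - 9) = (v - 5)*(v + 3)*(v - 3)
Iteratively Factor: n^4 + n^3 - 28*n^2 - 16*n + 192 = (n + 4)*(n^3 - 3*n^2 - 16*n + 48) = (n - 4)*(n + 4)*(n^2 + n - 12) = (n - 4)*(n - 3)*(n + 4)*(n + 4)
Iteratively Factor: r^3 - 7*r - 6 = (r + 2)*(r^2 - 2*r - 3) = (r + 1)*(r + 2)*(r - 3)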